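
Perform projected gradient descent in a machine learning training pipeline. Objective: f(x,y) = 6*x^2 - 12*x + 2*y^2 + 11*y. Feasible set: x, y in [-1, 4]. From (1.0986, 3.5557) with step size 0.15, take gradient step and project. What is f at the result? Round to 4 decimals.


Step 1: Compute gradient at (1.0986, 3.5557).
grad_x = 2*6*1.0986 - 12 = 1.1832
grad_y = 2*2*3.5557 + 11 = 25.2228
Step 2: Gradient step.
x_raw = 1.0986 - 0.15*1.1832 = 0.9211
y_raw = 3.5557 - 0.15*25.2228 = -0.2277
Step 3: Project onto [-1, 4].
x_proj = clip(0.9211) = 0.9211
y_proj = clip(-0.2277) = -0.2277
Step 4: Evaluate f.
f(0.9211, -0.2277) = -8.3639


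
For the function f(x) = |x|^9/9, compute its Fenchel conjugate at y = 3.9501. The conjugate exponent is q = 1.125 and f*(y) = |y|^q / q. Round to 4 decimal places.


The conjugate exponent q satisfies 1/p + 1/q = 1.
p = 9, so q = 9/(9 - 1) = 1.125
|y|^q = 3.9501^1.125 = 4.6901
f*(3.9501) = 4.6901 / 1.125 = 4.169


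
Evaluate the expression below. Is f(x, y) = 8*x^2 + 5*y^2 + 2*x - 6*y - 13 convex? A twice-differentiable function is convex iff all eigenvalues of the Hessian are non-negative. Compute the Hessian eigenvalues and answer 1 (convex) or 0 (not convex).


The Hessian of f(x,y) = 8*x^2 + 5*y^2 + 2*x - 6*y - 13 is:
H = [[16, 0], [0, 10]]
Trace = 16 + 10 = 26
Determinant = 16*10 - (0)^2 = 160
Discriminant = (26)^2 - 4*160 = 36.0
Eigenvalues: lambda_1 = 10.0, lambda_2 = 16.0
The function is convex.

1


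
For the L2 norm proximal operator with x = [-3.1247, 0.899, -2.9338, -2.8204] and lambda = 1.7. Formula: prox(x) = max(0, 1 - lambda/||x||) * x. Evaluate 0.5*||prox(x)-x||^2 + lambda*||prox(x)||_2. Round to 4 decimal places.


Step 1: Compute ||x||.
||x|| = 5.209
Step 2: Compute scaling factor.
scale = max(0, 1 - 1.7/5.209) = 0.6736
Step 3: prox(x) = [-2.1049, 0.6056, -1.9763, -1.8999]
||prox(x)|| = 3.509
Step 4: Proximal objective.
0.5*||prox-x||^2 = 1.445
lambda*||prox|| = 5.9653
Total = 7.4103


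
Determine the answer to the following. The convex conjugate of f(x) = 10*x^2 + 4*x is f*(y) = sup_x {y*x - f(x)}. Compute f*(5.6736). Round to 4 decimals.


f*(y) = sup_x {y*x - a*x^2 - b*x} = sup_x {(y-b)*x - a*x^2}
FOC: (y - b) - 2a*x = 0 => x* = (y - b)/(2a)
x* = (5.6736 - 4)/(2*10) = 0.0837
f*(5.6736) = (y-b)^2/(4a) = (5.6736 - 4)^2/(4*10)
= 2.8009/40 = 0.07


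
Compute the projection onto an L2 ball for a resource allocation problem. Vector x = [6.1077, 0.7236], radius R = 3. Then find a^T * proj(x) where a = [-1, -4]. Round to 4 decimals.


Step 1: Compute ||x|| (intermediates to 6 decimals).
||x|| = sqrt(6.1077^2 + 0.7236^2) = 6.150414
Step 2: Project.
Since ||x|| > R, scale = R/||x|| = 3/6.150414 = 0.487772, proj(x) = scale * x
proj(x) = [2.979165, 0.352952]
Step 3: Dot product.
a^T * proj(x) = -1*2.979165 - 4*0.352952 = -4.391


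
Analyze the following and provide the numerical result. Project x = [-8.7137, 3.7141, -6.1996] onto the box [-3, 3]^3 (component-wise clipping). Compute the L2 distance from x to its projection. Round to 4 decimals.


Project each component onto [-3, 3].
clip(-8.7137) = -3.0, clip(3.7141) = 3.0, clip(-6.1996) = -3.0
Projection = [-3.0, 3.0, -3.0]
Squared diffs: [32.6464, 0.5099, 10.2374]
Distance = sqrt(43.3937) = 6.5874


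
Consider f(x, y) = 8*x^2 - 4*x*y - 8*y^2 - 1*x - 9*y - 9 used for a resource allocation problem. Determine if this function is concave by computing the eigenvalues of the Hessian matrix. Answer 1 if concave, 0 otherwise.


The Hessian of f(x,y) = 8*x^2 - 4*x*y - 8*y^2 - 1*x - 9*y - 9 is:
H = [[16, -4], [-4, -16]]
Trace = 16 - 16 = 0
Determinant = 16*-16 - (-4)^2 = -272
Discriminant = (0)^2 - 4*-272 = 1088.0
Eigenvalues: lambda_1 = -16.4924, lambda_2 = 16.4924
The function is not concave.

0


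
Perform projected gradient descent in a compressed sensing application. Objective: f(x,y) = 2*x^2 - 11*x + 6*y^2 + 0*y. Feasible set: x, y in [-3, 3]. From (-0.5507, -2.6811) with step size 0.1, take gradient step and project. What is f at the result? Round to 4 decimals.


Step 1: Compute gradient at (-0.5507, -2.6811).
grad_x = 2*2*-0.5507 - 11 = -13.2028
grad_y = 2*6*-2.6811 + 0 = -32.1732
Step 2: Gradient step.
x_raw = -0.5507 - 0.1*-13.2028 = 0.7696
y_raw = -2.6811 - 0.1*-32.1732 = 0.5362
Step 3: Project onto [-3, 3].
x_proj = clip(0.7696) = 0.7696
y_proj = clip(0.5362) = 0.5362
Step 4: Evaluate f.
f(0.7696, 0.5362) = -5.5557


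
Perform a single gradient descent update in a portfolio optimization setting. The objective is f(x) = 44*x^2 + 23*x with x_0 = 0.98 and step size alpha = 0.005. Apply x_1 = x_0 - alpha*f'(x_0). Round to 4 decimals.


We compute the gradient at x_0 and apply the update.
f'(x) = 88*x + 23
f'(0.98) = 88*0.98 + 23 = 109.24
x_1 = 0.98 - 0.005*109.24 = 0.4338


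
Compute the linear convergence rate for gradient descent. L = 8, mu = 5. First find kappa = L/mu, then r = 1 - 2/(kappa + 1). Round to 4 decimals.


Step 1: Compute the condition number.
kappa = L/mu = 8/5 = 1.6
Step 2: Compute the convergence rate.
r = 1 - 2/(kappa + 1) = 1 - 2*mu/(L + mu) = (L - mu)/(L + mu) = 3/13 = 0.2308


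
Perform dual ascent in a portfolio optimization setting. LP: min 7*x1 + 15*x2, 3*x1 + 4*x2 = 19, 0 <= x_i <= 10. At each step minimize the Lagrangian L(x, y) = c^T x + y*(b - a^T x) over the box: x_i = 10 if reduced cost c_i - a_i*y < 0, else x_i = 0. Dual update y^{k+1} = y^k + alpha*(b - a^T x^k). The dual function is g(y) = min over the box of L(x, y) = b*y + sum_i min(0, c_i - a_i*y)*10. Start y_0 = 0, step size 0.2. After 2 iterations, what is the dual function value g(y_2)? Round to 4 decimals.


Dual ascent for LP: min 7*x1 + 15*x2, 3*x1 + 4*x2 = 19, 0 <= x_i <= 10
Step 1: y^k = 0.0, reduced costs: (7.0, 15.0)
  x^k = (0.0, 0.0), subgradient = b - a^T x = 19.0
  y^{k+1} = 0.0 + 0.2*19.0 = 3.8
Step 2: y^k = 3.8, reduced costs: (-4.4, -0.2)
  x^k = (10.0, 10.0), subgradient = b - a^T x = -51.0
  y^{k+1} = 3.8 + 0.2*-51.0 = -6.4
Dual objective at y_2 = -6.4: reduced costs (26.2, 40.6), box minimizer x = (0.0, 0.0)
g(y_2) = b*y + (c1 - a1*y)*x1 + (c2 - a2*y)*x2 = 19*(-6.4) + 26.2*0.0 + 40.6*0.0 = -121.6 + 0.0 + 0.0 = -121.6


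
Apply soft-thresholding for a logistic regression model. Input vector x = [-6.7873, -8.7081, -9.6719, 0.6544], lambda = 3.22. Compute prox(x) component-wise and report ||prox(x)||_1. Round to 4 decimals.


Soft-thresholding with lambda = 3.22:
prox(-6.7873) = sign(-6.7873)*max(|-6.7873| - 3.22, 0) = -3.5673
prox(-8.7081) = sign(-8.7081)*max(|-8.7081| - 3.22, 0) = -5.4881
prox(-9.6719) = sign(-9.6719)*max(|-9.6719| - 3.22, 0) = -6.4519
prox(0.6544) = sign(0.6544)*max(|0.6544| - 3.22, 0) = 0.0
prox(x) = [-3.5673, -5.4881, -6.4519, 0.0]
||prox(x)||_1 = 3.5673 + 5.4881 + 6.4519 + 0.0 = 15.5073


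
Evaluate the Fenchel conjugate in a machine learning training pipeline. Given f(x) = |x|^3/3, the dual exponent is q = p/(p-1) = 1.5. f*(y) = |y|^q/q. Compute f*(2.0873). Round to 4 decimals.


The conjugate exponent q satisfies 1/p + 1/q = 1.
p = 3, so q = 3/(3 - 1) = 1.5
|y|^q = 2.0873^1.5 = 3.0156
f*(2.0873) = 3.0156 / 1.5 = 2.0104


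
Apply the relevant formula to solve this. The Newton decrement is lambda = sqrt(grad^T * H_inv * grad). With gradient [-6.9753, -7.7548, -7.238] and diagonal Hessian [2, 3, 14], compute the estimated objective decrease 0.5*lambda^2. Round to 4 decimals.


Step 1: H is diagonal, so H^(-1) * g = [-3.4877, -2.5849, -0.517].
Step 2: g^T H^(-1) g = sum_i g_i^2 / H_ii
  = (-6.9753)^2/2 + (-7.7548)^2/3 + (-7.238)^2/14
  = 24.3274 + 20.0456 + 3.742 = 48.1151
Step 3: Objective decrease = 0.5 * g^T H^(-1) g = 24.0575


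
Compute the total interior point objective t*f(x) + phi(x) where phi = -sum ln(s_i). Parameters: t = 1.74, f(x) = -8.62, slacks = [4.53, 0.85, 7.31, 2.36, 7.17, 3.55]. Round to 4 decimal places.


Step 1: Compute log-barrier.
ln values: [1.5107, -0.1625, 1.9892, 0.8587, 1.9699, 1.2669]
phi = -(1.5107 - 0.1625 + 1.9892 + 0.8587 + 1.9699 + 1.2669) = -7.433
Step 2: Compute augmented objective.
t*f(x) = 1.74*-8.62 = -14.9988
Total = -14.9988 - 7.433 = -22.4318


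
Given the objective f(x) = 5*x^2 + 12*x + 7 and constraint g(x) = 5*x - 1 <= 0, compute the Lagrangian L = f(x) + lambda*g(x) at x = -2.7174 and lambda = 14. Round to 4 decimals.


Step 1: Evaluate f(x).
f(-2.7174) = 5*(-2.7174)^2 + 12*(-2.7174) + 7 = 11.3125
Step 2: Evaluate g(x).
g(-2.7174) = 5*-2.7174 - 1 = -14.587
Step 3: Compute Lagrangian.
L = 11.3125 + 14*-14.587 = -192.9055


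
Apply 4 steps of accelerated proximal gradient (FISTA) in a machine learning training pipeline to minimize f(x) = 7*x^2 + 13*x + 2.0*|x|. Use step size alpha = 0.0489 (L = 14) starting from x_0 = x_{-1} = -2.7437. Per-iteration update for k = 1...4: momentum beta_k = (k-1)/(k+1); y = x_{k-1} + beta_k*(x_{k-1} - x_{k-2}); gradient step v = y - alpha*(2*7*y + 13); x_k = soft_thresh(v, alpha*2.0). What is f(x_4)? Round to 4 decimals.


FISTA on f(x) = 7*x^2 + 13*x + 2.0*|x|
L = 14, alpha = 0.0489
Iteration 1: beta = 0.0, y = -2.7437 + 0.0*(-2.7437 + 2.7437) = -2.7437
  grad(y) = -25.4118, v = y - alpha*grad = -1.5011
  prox(v) = soft_thresh(-1.5011, 0.0978) = -1.4033
Iteration 2: beta = 0.3333, y = -1.4033 + 0.3333*(-1.4033 + 2.7437) = -0.9565
  grad(y) = -0.3903, v = y - alpha*grad = -0.9374
  prox(v) = soft_thresh(-0.9374, 0.0978) = -0.8396
Iteration 3: beta = 0.5, y = -0.8396 + 0.5*(-0.8396 + 1.4033) = -0.5577
  grad(y) = 5.192, v = y - alpha*grad = -0.8116
  prox(v) = soft_thresh(-0.8116, 0.0978) = -0.7138
Iteration 4: beta = 0.6, y = -0.7138 + 0.6*(-0.7138 + 0.8396) = -0.6383
  grad(y) = 4.0631, v = y - alpha*grad = -0.837
  prox(v) = soft_thresh(-0.837, 0.0978) = -0.7392
f(x_4) = 7*(-0.7392)^2 + 13*(-0.7392) + 2.0*|-0.7392| = -4.3063


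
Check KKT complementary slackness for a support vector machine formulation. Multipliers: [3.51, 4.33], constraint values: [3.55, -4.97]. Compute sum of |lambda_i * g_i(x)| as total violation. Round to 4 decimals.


KKT complementary slackness check:
lambda_1 * g_1 = 3.51 * 3.55 = 12.4605
lambda_2 * g_2 = 4.33 * -4.97 = -21.5201
Total violation = 12.4605 + 21.5201 = 33.9806


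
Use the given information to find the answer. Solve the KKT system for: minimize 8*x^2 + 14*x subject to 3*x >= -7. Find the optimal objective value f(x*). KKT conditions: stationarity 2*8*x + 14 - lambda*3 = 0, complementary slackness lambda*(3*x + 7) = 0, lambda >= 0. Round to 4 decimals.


Step 1: Try lambda = 0 (constraint inactive).
Stationarity: 2*8*x + 14 = 0
x* = -14/(2*8) = -0.875
Check constraint: 3*-0.875 = -2.625 >= -7 -- satisfied.
Step 2: Compute optimal value.
f(x*) = 8*(-0.875)^2 + 14*(-0.875) = -6.125


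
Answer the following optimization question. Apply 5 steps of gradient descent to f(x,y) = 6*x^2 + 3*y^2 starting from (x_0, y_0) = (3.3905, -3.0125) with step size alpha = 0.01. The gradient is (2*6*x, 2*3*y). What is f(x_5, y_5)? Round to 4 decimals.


Gradient descent on f(x,y) = 6*x^2 + 3*y^2.
Starting point: (3.3905, -3.0125), alpha = 0.01
Step 1: grad_x = 2*6*3.3905 = 40.686, grad_y = 2*3*-3.0125 = -18.075
  x_1 = 3.3905 - 0.01*40.686 = 2.9836
  y_1 = -3.0125 - 0.01*-18.075 = -2.8318
Step 2: grad_x = 2*6*2.9836 = 35.8037, grad_y = 2*3*-2.8318 = -16.9905
  x_2 = 2.9836 - 0.01*35.8037 = 2.6256
  y_2 = -2.8318 - 0.01*-16.9905 = -2.6618
Step 3: grad_x = 2*6*2.6256 = 31.5072, grad_y = 2*3*-2.6618 = -15.9711
  x_3 = 2.6256 - 0.01*31.5072 = 2.3105
  y_3 = -2.6618 - 0.01*-15.9711 = -2.5021
Step 4: grad_x = 2*6*2.3105 = 27.7264, grad_y = 2*3*-2.5021 = -15.0128
  x_4 = 2.3105 - 0.01*27.7264 = 2.0333
  y_4 = -2.5021 - 0.01*-15.0128 = -2.352
Step 5: grad_x = 2*6*2.0333 = 24.3992, grad_y = 2*3*-2.352 = -14.112
  x_5 = 2.0333 - 0.01*24.3992 = 1.7893
  y_5 = -2.352 - 0.01*-14.112 = -2.2109
f(1.7893, -2.2109) = 6*1.7893^2 + 3*(-2.2109)^2 = 33.8731


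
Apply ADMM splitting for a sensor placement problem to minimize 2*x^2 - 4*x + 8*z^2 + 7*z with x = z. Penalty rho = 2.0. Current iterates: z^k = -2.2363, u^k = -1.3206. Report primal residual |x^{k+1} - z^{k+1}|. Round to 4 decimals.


ADMM iteration with rho = 2.0, z^k = -2.2363, u^k = -1.3206
Step 1: x-update.
Minimize 2*x^2 - 4*x + (2.0/2)*(x + 2.2363 - 1.3206)^2
FOC: (2*2 + 2.0)*x = 4 + 2.0*(-2.2363 + 1.3206)
x^{k+1} = 0.3614
Step 2: z-update.
Minimize 8*z^2 + 7*z + (2.0/2)*(0.3614 - z - 1.3206)^2
FOC: (2*8 + 2.0)*z = -7 + 2.0*(0.3614 - 1.3206)
z^{k+1} = -0.4955
Step 3: u-update.
u^{k+1} = -1.3206 + 0.3614 + 0.4955 = -0.4637
Step 4: Primal residual = |0.3614 + 0.4955| = 0.8569


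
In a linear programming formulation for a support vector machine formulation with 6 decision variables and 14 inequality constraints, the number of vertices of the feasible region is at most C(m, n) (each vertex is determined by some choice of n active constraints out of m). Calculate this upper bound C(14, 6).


Each vertex corresponds to some choice of n active constraints out of m, so the number of vertices is at most C(m, n) = m! / (n!(m-n)!).
m = 14, n = 6
Numerator: 14 * 13 * 12 * 11 * 10 * 9
Denominator: 6! = 720
C(14, 6) = 3003


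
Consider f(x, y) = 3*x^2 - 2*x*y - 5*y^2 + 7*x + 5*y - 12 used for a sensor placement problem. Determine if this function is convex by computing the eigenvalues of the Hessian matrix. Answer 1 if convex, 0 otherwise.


The Hessian of f(x,y) = 3*x^2 - 2*x*y - 5*y^2 + 7*x + 5*y - 12 is:
H = [[6, -2], [-2, -10]]
Trace = 6 - 10 = -4
Determinant = 6*-10 - (-2)^2 = -64
Discriminant = (-4)^2 - 4*-64 = 272.0
Eigenvalues: lambda_1 = -10.2462, lambda_2 = 6.2462
The function is not convex.

0


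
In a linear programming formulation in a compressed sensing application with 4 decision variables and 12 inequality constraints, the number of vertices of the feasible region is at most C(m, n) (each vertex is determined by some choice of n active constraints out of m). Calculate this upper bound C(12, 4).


Each vertex corresponds to some choice of n active constraints out of m, so the number of vertices is at most C(m, n) = m! / (n!(m-n)!).
m = 12, n = 4
Numerator: 12 * 11 * 10 * 9
Denominator: 4! = 24
C(12, 4) = 495


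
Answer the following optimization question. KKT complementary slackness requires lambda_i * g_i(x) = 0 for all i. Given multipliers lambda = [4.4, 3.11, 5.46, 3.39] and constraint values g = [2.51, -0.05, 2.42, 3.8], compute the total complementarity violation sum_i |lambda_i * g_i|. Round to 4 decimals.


KKT complementary slackness check:
lambda_1 * g_1 = 4.4 * 2.51 = 11.044
lambda_2 * g_2 = 3.11 * -0.05 = -0.1555
lambda_3 * g_3 = 5.46 * 2.42 = 13.2132
lambda_4 * g_4 = 3.39 * 3.8 = 12.882
Total violation = 11.044 + 0.1555 + 13.2132 + 12.882 = 37.2947


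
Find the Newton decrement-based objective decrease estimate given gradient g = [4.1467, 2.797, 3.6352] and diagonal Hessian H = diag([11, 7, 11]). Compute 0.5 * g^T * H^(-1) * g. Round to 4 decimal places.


Step 1: H is diagonal, so H^(-1) * g = [0.377, 0.3996, 0.3305].
Step 2: g^T H^(-1) g = sum_i g_i^2 / H_ii
  = (4.1467)^2/11 + (2.797)^2/7 + (3.6352)^2/11
  = 1.5632 + 1.1176 + 1.2013 = 3.8821
Step 3: Objective decrease = 0.5 * g^T H^(-1) g = 1.9411


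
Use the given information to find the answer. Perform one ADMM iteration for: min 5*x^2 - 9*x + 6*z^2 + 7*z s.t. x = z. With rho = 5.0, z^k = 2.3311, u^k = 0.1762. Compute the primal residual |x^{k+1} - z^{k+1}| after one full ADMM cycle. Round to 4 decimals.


ADMM iteration with rho = 5.0, z^k = 2.3311, u^k = 0.1762
Step 1: x-update.
Minimize 5*x^2 - 9*x + (5.0/2)*(x - 2.3311 + 0.1762)^2
FOC: (2*5 + 5.0)*x = 9 + 5.0*(2.3311 - 0.1762)
x^{k+1} = 1.3183
Step 2: z-update.
Minimize 6*z^2 + 7*z + (5.0/2)*(1.3183 - z + 0.1762)^2
FOC: (2*6 + 5.0)*z = -7 + 5.0*(1.3183 + 0.1762)
z^{k+1} = 0.0278
Step 3: u-update.
u^{k+1} = 0.1762 + 1.3183 - 0.0278 = 1.4667
Step 4: Primal residual = |1.3183 - 0.0278| = 1.2905


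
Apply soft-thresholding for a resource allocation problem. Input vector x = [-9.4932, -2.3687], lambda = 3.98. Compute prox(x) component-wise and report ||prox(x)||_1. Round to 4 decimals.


Soft-thresholding with lambda = 3.98:
prox(-9.4932) = sign(-9.4932)*max(|-9.4932| - 3.98, 0) = -5.5132
prox(-2.3687) = sign(-2.3687)*max(|-2.3687| - 3.98, 0) = 0.0
prox(x) = [-5.5132, 0.0]
||prox(x)||_1 = 5.5132 + 0.0 = 5.5132


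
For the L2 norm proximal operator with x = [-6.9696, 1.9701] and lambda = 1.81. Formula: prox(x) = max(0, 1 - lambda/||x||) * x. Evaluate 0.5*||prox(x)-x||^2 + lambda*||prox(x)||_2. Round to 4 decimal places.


Step 1: Compute ||x||.
||x|| = 7.2427
Step 2: Compute scaling factor.
scale = max(0, 1 - 1.81/7.2427) = 0.7501
Step 3: prox(x) = [-5.2278, 1.4778]
||prox(x)|| = 5.4327
Step 4: Proximal objective.
0.5*||prox-x||^2 = 1.6381
lambda*||prox|| = 9.8332
Total = 11.4712


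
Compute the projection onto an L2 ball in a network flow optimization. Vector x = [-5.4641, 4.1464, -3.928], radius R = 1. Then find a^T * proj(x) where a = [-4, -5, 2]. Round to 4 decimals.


Step 1: Compute ||x|| (intermediates to 6 decimals).
||x|| = sqrt((-5.4641)^2 + 4.1464^2 + (-3.928)^2) = 7.904316
Step 2: Project.
Since ||x|| > R, scale = R/||x|| = 1/7.904316 = 0.126513, proj(x) = scale * x
proj(x) = [-0.69128, 0.524574, -0.496943]
Step 3: Dot product.
a^T * proj(x) = -4*(-0.69128) - 5*0.524574 + 2*(-0.496943) = -0.8516


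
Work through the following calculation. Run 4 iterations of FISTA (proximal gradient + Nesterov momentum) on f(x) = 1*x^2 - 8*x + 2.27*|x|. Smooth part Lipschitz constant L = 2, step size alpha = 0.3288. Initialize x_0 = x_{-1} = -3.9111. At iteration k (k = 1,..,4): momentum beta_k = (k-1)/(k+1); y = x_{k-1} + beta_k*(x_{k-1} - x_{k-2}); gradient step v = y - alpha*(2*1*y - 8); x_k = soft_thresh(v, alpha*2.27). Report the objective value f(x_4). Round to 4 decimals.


FISTA on f(x) = 1*x^2 - 8*x + 2.27*|x|
L = 2, alpha = 0.3288
Iteration 1: beta = 0.0, y = -3.9111 + 0.0*(-3.9111 + 3.9111) = -3.9111
  grad(y) = -15.8222, v = y - alpha*grad = 1.2912
  prox(v) = soft_thresh(1.2912, 0.7464) = 0.5449
Iteration 2: beta = 0.3333, y = 0.5449 + 0.3333*(0.5449 + 3.9111) = 2.0302
  grad(y) = -3.9396, v = y - alpha*grad = 3.3255
  prox(v) = soft_thresh(3.3255, 0.7464) = 2.5792
Iteration 3: beta = 0.5, y = 2.5792 + 0.5*(2.5792 - 0.5449) = 3.5963
  grad(y) = -0.8074, v = y - alpha*grad = 3.8618
  prox(v) = soft_thresh(3.8618, 0.7464) = 3.1154
Iteration 4: beta = 0.6, y = 3.1154 + 0.6*(3.1154 - 2.5792) = 3.4371
  grad(y) = -1.1257, v = y - alpha*grad = 3.8073
  prox(v) = soft_thresh(3.8073, 0.7464) = 3.0609
f(x_4) = 1*3.0609^2 - 8*3.0609 + 2.27*|3.0609| = -8.1698


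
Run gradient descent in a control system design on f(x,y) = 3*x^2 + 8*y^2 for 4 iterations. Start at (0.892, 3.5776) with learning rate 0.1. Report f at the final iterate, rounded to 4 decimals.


Gradient descent on f(x,y) = 3*x^2 + 8*y^2.
Starting point: (0.892, 3.5776), alpha = 0.1
Step 1: grad_x = 2*3*0.892 = 5.352, grad_y = 2*8*3.5776 = 57.2416
  x_1 = 0.892 - 0.1*5.352 = 0.3568
  y_1 = 3.5776 - 0.1*57.2416 = -2.1466
Step 2: grad_x = 2*3*0.3568 = 2.1408, grad_y = 2*8*-2.1466 = -34.345
  x_2 = 0.3568 - 0.1*2.1408 = 0.1427
  y_2 = -2.1466 - 0.1*-34.345 = 1.2879
Step 3: grad_x = 2*3*0.1427 = 0.8563, grad_y = 2*8*1.2879 = 20.607
  x_3 = 0.1427 - 0.1*0.8563 = 0.0571
  y_3 = 1.2879 - 0.1*20.607 = -0.7728
Step 4: grad_x = 2*3*0.0571 = 0.3425, grad_y = 2*8*-0.7728 = -12.3642
  x_4 = 0.0571 - 0.1*0.3425 = 0.0228
  y_4 = -0.7728 - 0.1*-12.3642 = 0.4637
f(0.0228, 0.4637) = 3*0.0228^2 + 8*0.4637^2 = 1.7214


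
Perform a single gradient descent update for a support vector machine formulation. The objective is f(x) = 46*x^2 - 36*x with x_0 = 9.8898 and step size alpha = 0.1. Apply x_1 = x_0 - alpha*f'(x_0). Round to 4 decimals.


We compute the gradient at x_0 and apply the update.
f'(x) = 92*x - 36
f'(9.8898) = 92*9.8898 - 36 = 873.8616
x_1 = 9.8898 - 0.1*873.8616 = -77.4964


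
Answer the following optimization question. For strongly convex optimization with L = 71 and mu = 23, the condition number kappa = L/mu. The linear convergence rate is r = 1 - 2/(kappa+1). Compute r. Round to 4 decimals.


Step 1: Compute the condition number.
kappa = L/mu = 71/23 = 3.087
Step 2: Compute the convergence rate.
r = 1 - 2/(kappa + 1) = 1 - 2*mu/(L + mu) = (L - mu)/(L + mu) = 48/94 = 0.5106


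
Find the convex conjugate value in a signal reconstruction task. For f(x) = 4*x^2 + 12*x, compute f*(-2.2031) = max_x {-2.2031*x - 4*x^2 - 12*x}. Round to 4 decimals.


f*(y) = sup_x {y*x - a*x^2 - b*x} = sup_x {(y-b)*x - a*x^2}
FOC: (y - b) - 2a*x = 0 => x* = (y - b)/(2a)
x* = (-2.2031 - 12)/(2*4) = -1.7754
f*(-2.2031) = (y-b)^2/(4a) = (-2.2031 - 12)^2/(4*4)
= 201.728/16 = 12.608


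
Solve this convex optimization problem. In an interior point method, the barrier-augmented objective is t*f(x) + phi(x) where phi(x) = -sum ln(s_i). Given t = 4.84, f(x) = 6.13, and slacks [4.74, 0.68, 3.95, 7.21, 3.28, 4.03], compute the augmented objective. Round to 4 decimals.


Step 1: Compute log-barrier.
ln values: [1.556, -0.3857, 1.3737, 1.9755, 1.1878, 1.3938]
phi = -(1.556 - 0.3857 + 1.3737 + 1.9755 + 1.1878 + 1.3938) = -7.1012
Step 2: Compute augmented objective.
t*f(x) = 4.84*6.13 = 29.6692
Total = 29.6692 - 7.1012 = 22.568


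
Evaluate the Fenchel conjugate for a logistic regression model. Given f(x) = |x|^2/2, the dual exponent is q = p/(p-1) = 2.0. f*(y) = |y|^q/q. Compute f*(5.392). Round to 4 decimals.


The conjugate exponent q satisfies 1/p + 1/q = 1.
p = 2, so q = 2/(2 - 1) = 2.0
|y|^q = 5.392^2.0 = 29.0737
f*(5.392) = 29.0737 / 2.0 = 14.5368


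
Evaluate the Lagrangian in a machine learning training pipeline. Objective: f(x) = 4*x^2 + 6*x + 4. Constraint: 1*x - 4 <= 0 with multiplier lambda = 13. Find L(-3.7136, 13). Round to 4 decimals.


Step 1: Evaluate f(x).
f(-3.7136) = 4*(-3.7136)^2 + 6*(-3.7136) + 4 = 36.8817
Step 2: Evaluate g(x).
g(-3.7136) = 1*-3.7136 - 4 = -7.7136
Step 3: Compute Lagrangian.
L = 36.8817 + 13*-7.7136 = -63.3951


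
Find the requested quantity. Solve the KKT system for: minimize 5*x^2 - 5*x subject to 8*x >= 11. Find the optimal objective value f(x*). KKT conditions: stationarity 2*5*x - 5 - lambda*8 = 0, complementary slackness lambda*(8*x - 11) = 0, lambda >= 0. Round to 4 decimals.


Step 1: Try lambda = 0 (constraint inactive).
x_unc = 5/(2*5) = 0.5
Check: 8*0.5 = 4.0 < 11 -- violated!
Step 2: Constraint must be active: 8*x = 11
x* = 11/8 = 1.375
lambda = (2*5*1.375 - 5)/8 = 1.0938
Step 3: Compute optimal value.
f(x*) = 5*1.375^2 - 5*1.375 = 2.5781


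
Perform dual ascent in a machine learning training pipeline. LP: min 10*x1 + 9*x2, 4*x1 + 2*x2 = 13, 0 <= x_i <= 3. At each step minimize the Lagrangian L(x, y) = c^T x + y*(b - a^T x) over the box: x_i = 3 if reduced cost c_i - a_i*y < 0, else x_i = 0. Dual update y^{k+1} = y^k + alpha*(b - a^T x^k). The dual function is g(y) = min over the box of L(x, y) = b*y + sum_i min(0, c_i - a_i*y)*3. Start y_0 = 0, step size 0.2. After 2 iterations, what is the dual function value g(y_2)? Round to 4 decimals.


Dual ascent for LP: min 10*x1 + 9*x2, 4*x1 + 2*x2 = 13, 0 <= x_i <= 3
Step 1: y^k = 0.0, reduced costs: (10.0, 9.0)
  x^k = (0.0, 0.0), subgradient = b - a^T x = 13.0
  y^{k+1} = 0.0 + 0.2*13.0 = 2.6
Step 2: y^k = 2.6, reduced costs: (-0.4, 3.8)
  x^k = (3.0, 0.0), subgradient = b - a^T x = 1.0
  y^{k+1} = 2.6 + 0.2*1.0 = 2.8
Dual objective at y_2 = 2.8: reduced costs (-1.2, 3.4), box minimizer x = (3.0, 0.0)
g(y_2) = b*y + (c1 - a1*y)*x1 + (c2 - a2*y)*x2 = 13*2.8 + (-1.2)*3.0 + 3.4*0.0 = 36.4 - 3.6 + 0.0 = 32.8


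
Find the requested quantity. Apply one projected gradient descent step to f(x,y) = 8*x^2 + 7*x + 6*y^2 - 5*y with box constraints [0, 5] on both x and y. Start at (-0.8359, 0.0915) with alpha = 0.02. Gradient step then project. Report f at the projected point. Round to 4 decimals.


Step 1: Compute gradient at (-0.8359, 0.0915).
grad_x = 2*8*-0.8359 + 7 = -6.3744
grad_y = 2*6*0.0915 - 5 = -3.902
Step 2: Gradient step.
x_raw = -0.8359 - 0.02*-6.3744 = -0.7084
y_raw = 0.0915 - 0.02*-3.902 = 0.1695
Step 3: Project onto [0, 5].
x_proj = clip(-0.7084) = 0.0
y_proj = clip(0.1695) = 0.1695
Step 4: Evaluate f.
f(0.0, 0.1695) = -0.6752


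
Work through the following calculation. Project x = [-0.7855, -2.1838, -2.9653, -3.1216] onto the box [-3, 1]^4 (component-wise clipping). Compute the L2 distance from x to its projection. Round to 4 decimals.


Project each component onto [-3, 1].
clip(-0.7855) = -0.7855, clip(-2.1838) = -2.1838, clip(-2.9653) = -2.9653, clip(-3.1216) = -3.0
Projection = [-0.7855, -2.1838, -2.9653, -3.0]
Squared diffs: [0.0, 0.0, 0.0, 0.0148]
Distance = sqrt(0.0148) = 0.1216


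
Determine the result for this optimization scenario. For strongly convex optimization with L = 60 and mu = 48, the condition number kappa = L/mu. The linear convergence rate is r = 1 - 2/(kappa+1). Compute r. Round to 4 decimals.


Step 1: Compute the condition number.
kappa = L/mu = 60/48 = 1.25
Step 2: Compute the convergence rate.
r = 1 - 2/(kappa + 1) = 1 - 2*mu/(L + mu) = (L - mu)/(L + mu) = 12/108 = 0.1111


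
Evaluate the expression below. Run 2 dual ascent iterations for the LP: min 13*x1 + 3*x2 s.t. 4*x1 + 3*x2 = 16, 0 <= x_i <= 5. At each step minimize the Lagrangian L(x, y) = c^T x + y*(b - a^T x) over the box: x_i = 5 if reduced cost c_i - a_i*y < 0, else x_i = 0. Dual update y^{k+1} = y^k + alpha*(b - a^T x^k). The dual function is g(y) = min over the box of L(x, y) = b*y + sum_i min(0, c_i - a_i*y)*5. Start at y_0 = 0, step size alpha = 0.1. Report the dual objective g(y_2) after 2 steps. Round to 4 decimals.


Dual ascent for LP: min 13*x1 + 3*x2, 4*x1 + 3*x2 = 16, 0 <= x_i <= 5
Step 1: y^k = 0.0, reduced costs: (13.0, 3.0)
  x^k = (0.0, 0.0), subgradient = b - a^T x = 16.0
  y^{k+1} = 0.0 + 0.1*16.0 = 1.6
Step 2: y^k = 1.6, reduced costs: (6.6, -1.8)
  x^k = (0.0, 5.0), subgradient = b - a^T x = 1.0
  y^{k+1} = 1.6 + 0.1*1.0 = 1.7
Dual objective at y_2 = 1.7: reduced costs (6.2, -2.1), box minimizer x = (0.0, 5.0)
g(y_2) = b*y + (c1 - a1*y)*x1 + (c2 - a2*y)*x2 = 16*1.7 + 6.2*0.0 + (-2.1)*5.0 = 27.2 + 0.0 - 10.5 = 16.7


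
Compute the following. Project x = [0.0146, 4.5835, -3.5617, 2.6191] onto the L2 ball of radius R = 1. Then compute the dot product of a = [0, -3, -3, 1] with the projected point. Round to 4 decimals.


Step 1: Compute ||x|| (intermediates to 6 decimals).
||x|| = sqrt(0.0146^2 + 4.5835^2 + (-3.5617)^2 + 2.6191^2) = 6.368208
Step 2: Project.
Since ||x|| > R, scale = R/||x|| = 1/6.368208 = 0.15703, proj(x) = scale * x
proj(x) = [0.002293, 0.719747, -0.559294, 0.411277]
Step 3: Dot product.
a^T * proj(x) = 0*0.002293 - 3*0.719747 - 3*(-0.559294) + 1*0.411277 = -0.0701


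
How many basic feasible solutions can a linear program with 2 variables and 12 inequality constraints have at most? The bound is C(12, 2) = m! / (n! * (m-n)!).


Each vertex corresponds to some choice of n active constraints out of m, so the number of vertices is at most C(m, n) = m! / (n!(m-n)!).
m = 12, n = 2
Numerator: 12 * 11
Denominator: 2! = 2
C(12, 2) = 66


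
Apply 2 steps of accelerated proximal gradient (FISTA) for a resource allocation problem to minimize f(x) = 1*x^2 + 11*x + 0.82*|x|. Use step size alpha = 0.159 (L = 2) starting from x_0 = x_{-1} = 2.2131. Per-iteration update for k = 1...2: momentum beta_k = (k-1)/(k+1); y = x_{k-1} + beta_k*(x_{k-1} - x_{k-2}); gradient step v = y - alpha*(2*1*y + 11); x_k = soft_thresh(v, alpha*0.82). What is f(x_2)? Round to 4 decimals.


FISTA on f(x) = 1*x^2 + 11*x + 0.82*|x|
L = 2, alpha = 0.159
Iteration 1: beta = 0.0, y = 2.2131 + 0.0*(2.2131 - 2.2131) = 2.2131
  grad(y) = 15.4262, v = y - alpha*grad = -0.2397
  prox(v) = soft_thresh(-0.2397, 0.1304) = -0.1093
Iteration 2: beta = 0.3333, y = -0.1093 + 0.3333*(-0.1093 - 2.2131) = -0.8834
  grad(y) = 9.2332, v = y - alpha*grad = -2.3515
  prox(v) = soft_thresh(-2.3515, 0.1304) = -2.2211
f(x_2) = 1*(-2.2211)^2 + 11*(-2.2211) + 0.82*|-2.2211| = -17.6776


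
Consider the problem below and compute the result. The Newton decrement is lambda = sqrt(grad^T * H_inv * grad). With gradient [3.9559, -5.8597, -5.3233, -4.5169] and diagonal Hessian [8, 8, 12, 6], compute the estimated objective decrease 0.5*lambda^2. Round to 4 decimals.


Step 1: H is diagonal, so H^(-1) * g = [0.4945, -0.7325, -0.4436, -0.7528].
Step 2: g^T H^(-1) g = sum_i g_i^2 / H_ii
  = (3.9559)^2/8 + (-5.8597)^2/8 + (-5.3233)^2/12 + (-4.5169)^2/6
  = 1.9561 + 4.292 + 2.3615 + 3.4004 = 12.01
Step 3: Objective decrease = 0.5 * g^T H^(-1) g = 6.005


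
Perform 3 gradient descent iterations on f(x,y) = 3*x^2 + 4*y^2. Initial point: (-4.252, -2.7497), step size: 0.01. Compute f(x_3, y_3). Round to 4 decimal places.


Gradient descent on f(x,y) = 3*x^2 + 4*y^2.
Starting point: (-4.252, -2.7497), alpha = 0.01
Step 1: grad_x = 2*3*-4.252 = -25.512, grad_y = 2*4*-2.7497 = -21.9976
  x_1 = -4.252 - 0.01*-25.512 = -3.9969
  y_1 = -2.7497 - 0.01*-21.9976 = -2.5297
Step 2: grad_x = 2*3*-3.9969 = -23.9813, grad_y = 2*4*-2.5297 = -20.2378
  x_2 = -3.9969 - 0.01*-23.9813 = -3.7571
  y_2 = -2.5297 - 0.01*-20.2378 = -2.3273
Step 3: grad_x = 2*3*-3.7571 = -22.5424, grad_y = 2*4*-2.3273 = -18.6188
  x_3 = -3.7571 - 0.01*-22.5424 = -3.5316
  y_3 = -2.3273 - 0.01*-18.6188 = -2.1412
f(-3.5316, -2.1412) = 3*(-3.5316)^2 + 4*(-2.1412)^2 = 55.7557


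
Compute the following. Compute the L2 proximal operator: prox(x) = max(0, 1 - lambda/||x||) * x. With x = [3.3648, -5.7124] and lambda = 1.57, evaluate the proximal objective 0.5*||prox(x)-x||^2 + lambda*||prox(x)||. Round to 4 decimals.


Step 1: Compute ||x||.
||x|| = 6.6297
Step 2: Compute scaling factor.
scale = max(0, 1 - 1.57/6.6297) = 0.7632
Step 3: prox(x) = [2.568, -4.3596]
||prox(x)|| = 5.0597
Step 4: Proximal objective.
0.5*||prox-x||^2 = 1.2325
lambda*||prox|| = 7.9437
Total = 9.1762


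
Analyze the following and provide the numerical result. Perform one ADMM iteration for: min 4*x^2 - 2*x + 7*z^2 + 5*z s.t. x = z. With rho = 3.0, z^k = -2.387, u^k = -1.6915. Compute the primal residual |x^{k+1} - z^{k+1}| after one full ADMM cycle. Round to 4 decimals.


ADMM iteration with rho = 3.0, z^k = -2.387, u^k = -1.6915
Step 1: x-update.
Minimize 4*x^2 - 2*x + (3.0/2)*(x + 2.387 - 1.6915)^2
FOC: (2*4 + 3.0)*x = 2 + 3.0*(-2.387 + 1.6915)
x^{k+1} = -0.0079
Step 2: z-update.
Minimize 7*z^2 + 5*z + (3.0/2)*(-0.0079 - z - 1.6915)^2
FOC: (2*7 + 3.0)*z = -5 + 3.0*(-0.0079 - 1.6915)
z^{k+1} = -0.594
Step 3: u-update.
u^{k+1} = -1.6915 - 0.0079 + 0.594 = -1.1054
Step 4: Primal residual = |-0.0079 + 0.594| = 0.5861


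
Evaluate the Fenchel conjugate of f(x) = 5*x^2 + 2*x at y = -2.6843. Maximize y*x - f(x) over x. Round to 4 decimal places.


f*(y) = sup_x {y*x - a*x^2 - b*x} = sup_x {(y-b)*x - a*x^2}
FOC: (y - b) - 2a*x = 0 => x* = (y - b)/(2a)
x* = (-2.6843 - 2)/(2*5) = -0.4684
f*(-2.6843) = (y-b)^2/(4a) = (-2.6843 - 2)^2/(4*5)
= 21.9427/20 = 1.0971


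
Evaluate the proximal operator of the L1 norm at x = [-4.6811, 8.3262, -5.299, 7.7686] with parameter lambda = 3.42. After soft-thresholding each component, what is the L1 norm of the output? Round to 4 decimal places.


Soft-thresholding with lambda = 3.42:
prox(-4.6811) = sign(-4.6811)*max(|-4.6811| - 3.42, 0) = -1.2611
prox(8.3262) = sign(8.3262)*max(|8.3262| - 3.42, 0) = 4.9062
prox(-5.299) = sign(-5.299)*max(|-5.299| - 3.42, 0) = -1.879
prox(7.7686) = sign(7.7686)*max(|7.7686| - 3.42, 0) = 4.3486
prox(x) = [-1.2611, 4.9062, -1.879, 4.3486]
||prox(x)||_1 = 1.2611 + 4.9062 + 1.879 + 4.3486 = 12.3949


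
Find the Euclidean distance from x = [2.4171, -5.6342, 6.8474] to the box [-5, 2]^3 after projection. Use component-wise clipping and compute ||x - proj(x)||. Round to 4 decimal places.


Project each component onto [-5, 2].
clip(2.4171) = 2.0, clip(-5.6342) = -5.0, clip(6.8474) = 2.0
Projection = [2.0, -5.0, 2.0]
Squared diffs: [0.174, 0.4022, 23.4973]
Distance = sqrt(24.0735) = 4.9065


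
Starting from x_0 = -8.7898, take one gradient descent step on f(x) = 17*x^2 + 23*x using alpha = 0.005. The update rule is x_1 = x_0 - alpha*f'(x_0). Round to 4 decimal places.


We compute the gradient at x_0 and apply the update.
f'(x) = 34*x + 23
f'(-8.7898) = 34*-8.7898 + 23 = -275.8532
x_1 = -8.7898 - 0.005*-275.8532 = -7.4105


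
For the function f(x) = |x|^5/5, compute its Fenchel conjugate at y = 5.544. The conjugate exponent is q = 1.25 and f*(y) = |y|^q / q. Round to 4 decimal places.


The conjugate exponent q satisfies 1/p + 1/q = 1.
p = 5, so q = 5/(5 - 1) = 1.25
|y|^q = 5.544^1.25 = 8.5071
f*(5.544) = 8.5071 / 1.25 = 6.8056


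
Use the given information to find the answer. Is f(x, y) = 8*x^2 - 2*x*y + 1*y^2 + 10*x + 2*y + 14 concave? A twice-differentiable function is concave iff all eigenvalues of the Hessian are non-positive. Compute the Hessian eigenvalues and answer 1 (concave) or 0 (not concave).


The Hessian of f(x,y) = 8*x^2 - 2*x*y + 1*y^2 + 10*x + 2*y + 14 is:
H = [[16, -2], [-2, 2]]
Trace = 16 + 2 = 18
Determinant = 16*2 - (-2)^2 = 28
Discriminant = (18)^2 - 4*28 = 212.0
Eigenvalues: lambda_1 = 1.7199, lambda_2 = 16.2801
The function is not concave.

0


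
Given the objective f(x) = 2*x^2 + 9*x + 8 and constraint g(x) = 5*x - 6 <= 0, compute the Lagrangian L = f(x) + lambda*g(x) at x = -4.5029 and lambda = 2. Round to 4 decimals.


Step 1: Evaluate f(x).
f(-4.5029) = 2*(-4.5029)^2 + 9*(-4.5029) + 8 = 8.0261
Step 2: Evaluate g(x).
g(-4.5029) = 5*-4.5029 - 6 = -28.5145
Step 3: Compute Lagrangian.
L = 8.0261 + 2*-28.5145 = -49.0029


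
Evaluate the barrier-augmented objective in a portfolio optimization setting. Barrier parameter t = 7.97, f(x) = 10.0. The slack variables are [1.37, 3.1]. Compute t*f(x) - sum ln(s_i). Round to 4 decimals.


Step 1: Compute log-barrier.
ln values: [0.3148, 1.1314]
phi = -(0.3148 + 1.1314) = -1.4462
Step 2: Compute augmented objective.
t*f(x) = 7.97*10.0 = 79.7
Total = 79.7 - 1.4462 = 78.2538


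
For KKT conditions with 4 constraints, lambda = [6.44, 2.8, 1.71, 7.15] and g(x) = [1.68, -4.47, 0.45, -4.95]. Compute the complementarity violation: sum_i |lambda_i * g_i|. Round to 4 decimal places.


KKT complementary slackness check:
lambda_1 * g_1 = 6.44 * 1.68 = 10.8192
lambda_2 * g_2 = 2.8 * -4.47 = -12.516
lambda_3 * g_3 = 1.71 * 0.45 = 0.7695
lambda_4 * g_4 = 7.15 * -4.95 = -35.3925
Total violation = 10.8192 + 12.516 + 0.7695 + 35.3925 = 59.4972


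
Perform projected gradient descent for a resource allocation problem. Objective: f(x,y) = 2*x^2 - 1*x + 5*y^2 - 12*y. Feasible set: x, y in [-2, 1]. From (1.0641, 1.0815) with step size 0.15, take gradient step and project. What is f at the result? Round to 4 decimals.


Step 1: Compute gradient at (1.0641, 1.0815).
grad_x = 2*2*1.0641 - 1 = 3.2564
grad_y = 2*5*1.0815 - 12 = -1.185
Step 2: Gradient step.
x_raw = 1.0641 - 0.15*3.2564 = 0.5756
y_raw = 1.0815 - 0.15*-1.185 = 1.2593
Step 3: Project onto [-2, 1].
x_proj = clip(0.5756) = 0.5756
y_proj = clip(1.2593) = 1.0
Step 4: Evaluate f.
f(0.5756, 1.0) = -6.9129


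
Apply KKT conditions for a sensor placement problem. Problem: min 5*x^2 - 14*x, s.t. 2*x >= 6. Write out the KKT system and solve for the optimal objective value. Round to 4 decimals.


Step 1: Try lambda = 0 (constraint inactive).
x_unc = 14/(2*5) = 1.4
Check: 2*1.4 = 2.8 < 6 -- violated!
Step 2: Constraint must be active: 2*x = 6
x* = 6/2 = 3.0
lambda = (2*5*3.0 - 14)/2 = 8.0
Step 3: Compute optimal value.
f(x*) = 5*3.0^2 - 14*3.0 = 3.0


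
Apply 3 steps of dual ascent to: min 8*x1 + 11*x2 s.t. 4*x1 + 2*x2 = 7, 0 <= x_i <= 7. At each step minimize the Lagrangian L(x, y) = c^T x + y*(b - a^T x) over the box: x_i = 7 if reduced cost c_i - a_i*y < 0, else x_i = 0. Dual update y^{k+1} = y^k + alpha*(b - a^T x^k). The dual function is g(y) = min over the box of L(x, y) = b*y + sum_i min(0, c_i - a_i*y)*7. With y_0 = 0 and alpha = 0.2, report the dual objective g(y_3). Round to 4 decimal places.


Dual ascent for LP: min 8*x1 + 11*x2, 4*x1 + 2*x2 = 7, 0 <= x_i <= 7
Step 1: y^k = 0.0, reduced costs: (8.0, 11.0)
  x^k = (0.0, 0.0), subgradient = b - a^T x = 7.0
  y^{k+1} = 0.0 + 0.2*7.0 = 1.4
Step 2: y^k = 1.4, reduced costs: (2.4, 8.2)
  x^k = (0.0, 0.0), subgradient = b - a^T x = 7.0
  y^{k+1} = 1.4 + 0.2*7.0 = 2.8
Step 3: y^k = 2.8, reduced costs: (-3.2, 5.4)
  x^k = (7.0, 0.0), subgradient = b - a^T x = -21.0
  y^{k+1} = 2.8 + 0.2*-21.0 = -1.4
Dual objective at y_3 = -1.4: reduced costs (13.6, 13.8), box minimizer x = (0.0, 0.0)
g(y_3) = b*y + (c1 - a1*y)*x1 + (c2 - a2*y)*x2 = 7*(-1.4) + 13.6*0.0 + 13.8*0.0 = -9.8 + 0.0 + 0.0 = -9.8


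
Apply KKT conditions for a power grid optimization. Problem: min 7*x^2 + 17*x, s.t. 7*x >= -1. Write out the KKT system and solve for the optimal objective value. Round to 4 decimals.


Step 1: Try lambda = 0 (constraint inactive).
x_unc = -17/(2*7) = -1.2143
Check: 7*-1.2143 = -8.5001 < -1 -- violated!
Step 2: Constraint must be active: 7*x = -1
x* = -1/7 = -0.1429 (rounded; the exact value -1/7 is used below)
lambda = (2*7*(-1/7) + 17)/7 = 2.1429
Step 3: Compute optimal value.
f(x*) = 7*(-1/7)^2 + 17*(-1/7) = -2.2857


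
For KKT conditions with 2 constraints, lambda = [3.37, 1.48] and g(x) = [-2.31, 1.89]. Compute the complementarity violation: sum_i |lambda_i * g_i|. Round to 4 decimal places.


KKT complementary slackness check:
lambda_1 * g_1 = 3.37 * -2.31 = -7.7847
lambda_2 * g_2 = 1.48 * 1.89 = 2.7972
Total violation = 7.7847 + 2.7972 = 10.5819


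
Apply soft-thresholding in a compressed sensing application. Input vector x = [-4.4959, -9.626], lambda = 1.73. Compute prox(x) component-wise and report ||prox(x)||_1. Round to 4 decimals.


Soft-thresholding with lambda = 1.73:
prox(-4.4959) = sign(-4.4959)*max(|-4.4959| - 1.73, 0) = -2.7659
prox(-9.626) = sign(-9.626)*max(|-9.626| - 1.73, 0) = -7.896
prox(x) = [-2.7659, -7.896]
||prox(x)||_1 = 2.7659 + 7.896 = 10.6619


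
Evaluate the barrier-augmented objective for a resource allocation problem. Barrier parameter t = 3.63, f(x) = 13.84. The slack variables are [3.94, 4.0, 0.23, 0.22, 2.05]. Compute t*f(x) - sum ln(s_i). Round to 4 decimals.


Step 1: Compute log-barrier.
ln values: [1.3712, 1.3863, -1.4697, -1.5141, 0.7178]
phi = -(1.3712 + 1.3863 - 1.4697 - 1.5141 + 0.7178) = -0.4915
Step 2: Compute augmented objective.
t*f(x) = 3.63*13.84 = 50.2392
Total = 50.2392 - 0.4915 = 49.7477


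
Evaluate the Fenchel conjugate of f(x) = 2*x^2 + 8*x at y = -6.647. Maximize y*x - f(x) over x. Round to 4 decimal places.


f*(y) = sup_x {y*x - a*x^2 - b*x} = sup_x {(y-b)*x - a*x^2}
FOC: (y - b) - 2a*x = 0 => x* = (y - b)/(2a)
x* = (-6.647 - 8)/(2*2) = -3.6618
f*(-6.647) = (y-b)^2/(4a) = (-6.647 - 8)^2/(4*2)
= 214.5346/8 = 26.8168


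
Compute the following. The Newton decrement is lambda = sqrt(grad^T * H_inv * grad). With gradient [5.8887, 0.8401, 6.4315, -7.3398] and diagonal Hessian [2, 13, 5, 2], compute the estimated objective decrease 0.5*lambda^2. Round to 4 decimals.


Step 1: H is diagonal, so H^(-1) * g = [2.9444, 0.0646, 1.2863, -3.6699].
Step 2: g^T H^(-1) g = sum_i g_i^2 / H_ii
  = (5.8887)^2/2 + (0.8401)^2/13 + (6.4315)^2/5 + (-7.3398)^2/2
  = 17.3384 + 0.0543 + 8.2728 + 26.9363 = 52.6019
Step 3: Objective decrease = 0.5 * g^T H^(-1) g = 26.3009


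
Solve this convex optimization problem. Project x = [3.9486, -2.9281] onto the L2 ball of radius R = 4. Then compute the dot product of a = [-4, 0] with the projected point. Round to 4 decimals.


Step 1: Compute ||x|| (intermediates to 6 decimals).
||x|| = sqrt(3.9486^2 + (-2.9281)^2) = 4.915812
Step 2: Project.
Since ||x|| > R, scale = R/||x|| = 4/4.915812 = 0.813701, proj(x) = scale * x
proj(x) = [3.21298, -2.382598]
Step 3: Dot product.
a^T * proj(x) = -4*3.21298 + 0*(-2.382598) = -12.8519


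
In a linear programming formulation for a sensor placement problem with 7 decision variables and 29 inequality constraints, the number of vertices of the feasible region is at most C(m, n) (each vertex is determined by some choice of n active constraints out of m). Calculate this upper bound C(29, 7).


Each vertex corresponds to some choice of n active constraints out of m, so the number of vertices is at most C(m, n) = m! / (n!(m-n)!).
m = 29, n = 7
Numerator: 29 * 28 * 27 * 26 * 25 * 24 * 23
Denominator: 7! = 5040
C(29, 7) = 1560780
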